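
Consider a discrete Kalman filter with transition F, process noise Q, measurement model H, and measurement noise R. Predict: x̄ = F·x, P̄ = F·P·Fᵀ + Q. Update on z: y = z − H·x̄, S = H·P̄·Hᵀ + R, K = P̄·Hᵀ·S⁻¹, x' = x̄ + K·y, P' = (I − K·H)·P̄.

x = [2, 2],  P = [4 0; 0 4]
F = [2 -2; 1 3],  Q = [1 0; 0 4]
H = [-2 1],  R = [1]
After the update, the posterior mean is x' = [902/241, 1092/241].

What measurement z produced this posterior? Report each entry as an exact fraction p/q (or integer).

x̄ = F·x = [0, 8]
P̄ = F·P·Fᵀ + Q = [33 -16; -16 44]
S = H·P̄·Hᵀ + R = [241]
K = P̄·Hᵀ·S⁻¹ = [-82/241; 76/241]
x' − x̄ = [902/241, -836/241] = K·y
y = (KᵀK)⁻¹·Kᵀ·(x' − x̄) = [-11]
z = y + H·x̄ = [-11] + [8] = [-3]

z = [-3]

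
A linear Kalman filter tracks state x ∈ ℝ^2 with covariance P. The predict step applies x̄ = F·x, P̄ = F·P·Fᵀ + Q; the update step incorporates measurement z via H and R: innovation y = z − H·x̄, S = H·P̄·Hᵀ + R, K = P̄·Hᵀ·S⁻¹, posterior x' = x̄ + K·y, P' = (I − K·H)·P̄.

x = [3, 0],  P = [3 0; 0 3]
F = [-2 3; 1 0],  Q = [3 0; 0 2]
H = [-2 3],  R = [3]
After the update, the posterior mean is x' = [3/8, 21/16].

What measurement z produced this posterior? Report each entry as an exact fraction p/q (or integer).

x̄ = F·x = [-6, 3]
P̄ = F·P·Fᵀ + Q = [42 -6; -6 5]
S = H·P̄·Hᵀ + R = [288]
K = P̄·Hᵀ·S⁻¹ = [-17/48; 3/32]
x' − x̄ = [51/8, -27/16] = K·y
y = (KᵀK)⁻¹·Kᵀ·(x' − x̄) = [-18]
z = y + H·x̄ = [-18] + [21] = [3]

z = [3]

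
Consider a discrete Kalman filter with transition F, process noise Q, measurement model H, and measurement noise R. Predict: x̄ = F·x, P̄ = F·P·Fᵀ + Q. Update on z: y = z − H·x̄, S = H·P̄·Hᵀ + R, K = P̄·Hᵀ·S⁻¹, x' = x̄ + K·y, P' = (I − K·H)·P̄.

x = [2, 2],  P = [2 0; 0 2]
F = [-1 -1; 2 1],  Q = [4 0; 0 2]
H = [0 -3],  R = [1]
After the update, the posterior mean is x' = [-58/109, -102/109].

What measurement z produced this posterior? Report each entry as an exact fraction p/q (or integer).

x̄ = F·x = [-4, 6]
P̄ = F·P·Fᵀ + Q = [8 -6; -6 12]
S = H·P̄·Hᵀ + R = [109]
K = P̄·Hᵀ·S⁻¹ = [18/109; -36/109]
x' − x̄ = [378/109, -756/109] = K·y
y = (KᵀK)⁻¹·Kᵀ·(x' − x̄) = [21]
z = y + H·x̄ = [21] + [-18] = [3]

z = [3]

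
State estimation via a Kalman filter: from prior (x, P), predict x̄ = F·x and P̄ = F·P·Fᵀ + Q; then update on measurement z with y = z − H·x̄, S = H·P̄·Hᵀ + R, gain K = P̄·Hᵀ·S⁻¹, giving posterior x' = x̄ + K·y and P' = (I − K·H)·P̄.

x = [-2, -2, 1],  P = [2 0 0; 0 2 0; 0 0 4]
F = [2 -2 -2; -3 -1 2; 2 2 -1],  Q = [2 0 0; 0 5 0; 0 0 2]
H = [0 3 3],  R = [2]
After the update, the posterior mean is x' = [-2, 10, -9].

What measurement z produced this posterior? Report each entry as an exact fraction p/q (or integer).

x̄ = F·x = [-2, 10, -9]
P̄ = F·P·Fᵀ + Q = [34 -24 8; -24 41 -24; 8 -24 22]
S = H·P̄·Hᵀ + R = [137]
K = P̄·Hᵀ·S⁻¹ = [-48/137; 51/137; -6/137]
x' − x̄ = [0, 0, 0] = K·y
y = (KᵀK)⁻¹·Kᵀ·(x' − x̄) = [0]
z = y + H·x̄ = [0] + [3] = [3]

z = [3]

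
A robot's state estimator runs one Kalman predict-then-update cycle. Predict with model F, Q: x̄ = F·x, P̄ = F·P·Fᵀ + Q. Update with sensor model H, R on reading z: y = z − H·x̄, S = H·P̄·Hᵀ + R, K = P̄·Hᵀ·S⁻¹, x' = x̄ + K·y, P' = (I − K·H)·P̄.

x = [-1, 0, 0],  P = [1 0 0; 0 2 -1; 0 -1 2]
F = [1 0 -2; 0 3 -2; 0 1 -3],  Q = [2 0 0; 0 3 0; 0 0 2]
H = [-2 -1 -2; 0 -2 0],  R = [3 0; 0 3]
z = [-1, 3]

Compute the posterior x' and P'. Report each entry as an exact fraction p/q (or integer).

x̄ = F·x = [-1, 0, 0]
P̄ = F·P·Fᵀ + Q = [11 14 14; 14 41 29; 14 29 28]
y = z − H·x̄ = [-3, 3]
S = H·P̄·Hᵀ + R = [484 254; 254 167]
K = P̄·Hᵀ·S⁻¹ = [-447/2039 338/2039; -381/16312 -3715/8156; -4139/16312 315/8156]
x' = x̄ + K·y = [316/2039, -21147/16312, 14307/16312]
P' = (I − K·H)·P̄ = [3285/2039 -507/2039 -2361/2039; -507/2039 11145/16312 -945/16312; -2361/2039 -945/16312 25569/16312]

x' = [316/2039, -21147/16312, 14307/16312]
P' = [3285/2039 -507/2039 -2361/2039; -507/2039 11145/16312 -945/16312; -2361/2039 -945/16312 25569/16312]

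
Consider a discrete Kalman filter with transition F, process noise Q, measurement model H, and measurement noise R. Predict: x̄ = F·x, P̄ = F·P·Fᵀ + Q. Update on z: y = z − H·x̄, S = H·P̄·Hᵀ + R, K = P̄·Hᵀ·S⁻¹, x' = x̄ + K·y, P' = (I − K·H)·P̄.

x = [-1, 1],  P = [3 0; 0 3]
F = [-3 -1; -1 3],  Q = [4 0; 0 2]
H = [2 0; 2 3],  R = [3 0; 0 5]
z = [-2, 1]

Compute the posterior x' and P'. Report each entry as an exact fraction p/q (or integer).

x̄ = F·x = [2, 4]
P̄ = F·P·Fᵀ + Q = [34 0; 0 32]
y = z − H·x̄ = [-6, -15]
S = H·P̄·Hᵀ + R = [139 136; 136 429]
K = P̄·Hᵀ·S⁻¹ = [19924/41135 204/41135; -13056/41135 13344/41135]
x' = x̄ + K·y = [-40334/41135, 42716/41135]
P' = (I − K·H)·P̄ = [29886/41135 -19584/41135; -19584/41135 35296/41135]

x' = [-40334/41135, 42716/41135]
P' = [29886/41135 -19584/41135; -19584/41135 35296/41135]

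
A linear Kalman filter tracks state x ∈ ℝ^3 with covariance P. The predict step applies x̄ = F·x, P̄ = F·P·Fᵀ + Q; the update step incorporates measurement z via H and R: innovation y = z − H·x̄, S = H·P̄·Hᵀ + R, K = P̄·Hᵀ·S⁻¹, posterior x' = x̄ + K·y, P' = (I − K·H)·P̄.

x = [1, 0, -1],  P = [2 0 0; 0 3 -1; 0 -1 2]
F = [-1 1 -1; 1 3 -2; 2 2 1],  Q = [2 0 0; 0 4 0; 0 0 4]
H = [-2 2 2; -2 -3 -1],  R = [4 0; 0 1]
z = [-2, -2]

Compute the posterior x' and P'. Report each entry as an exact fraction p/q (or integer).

x̄ = F·x = [0, 3, 1]
P̄ = F·P·Fᵀ + Q = [11 16 1; 16 53 19; 1 19 22]
y = z − H·x̄ = [-10, 8]
S = H·P̄·Hᵀ + R = [364 -440; -440 854]
K = P̄·Hᵀ·S⁻¹ = [-2624/14657 -5141/29314; 406/14657 -3395/14657; 4085/14657 1429/29314]
x' = x̄ + K·y = [5676/14657, 12751/14657, -20477/14657]
P' = (I − K·H)·P̄ = [20419/29314 -11405/14657 32733/29314; -11405/14657 18399/14657 -28992/14657; 32733/29314 -28992/14657 107057/29314]

x' = [5676/14657, 12751/14657, -20477/14657]
P' = [20419/29314 -11405/14657 32733/29314; -11405/14657 18399/14657 -28992/14657; 32733/29314 -28992/14657 107057/29314]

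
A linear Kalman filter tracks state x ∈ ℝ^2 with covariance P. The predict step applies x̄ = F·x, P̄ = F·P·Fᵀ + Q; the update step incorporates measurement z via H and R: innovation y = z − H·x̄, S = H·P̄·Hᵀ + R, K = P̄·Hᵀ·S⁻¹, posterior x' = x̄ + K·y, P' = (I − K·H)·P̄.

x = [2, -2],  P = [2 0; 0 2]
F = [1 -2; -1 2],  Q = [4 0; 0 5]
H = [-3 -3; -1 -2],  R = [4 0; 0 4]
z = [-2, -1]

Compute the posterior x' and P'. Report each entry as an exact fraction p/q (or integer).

x̄ = F·x = [6, -6]
P̄ = F·P·Fᵀ + Q = [14 -10; -10 15]
y = z − H·x̄ = [-2, -7]
S = H·P̄·Hᵀ + R = [85 42; 42 38]
K = P̄·Hᵀ·S⁻¹ = [-354/733 507/733; 135/733 -535/733]
x' = x̄ + K·y = [1557/733, -923/733]
P' = (I − K·H)·P̄ = [2972/733 -2500/733; -2500/733 2320/733]

x' = [1557/733, -923/733]
P' = [2972/733 -2500/733; -2500/733 2320/733]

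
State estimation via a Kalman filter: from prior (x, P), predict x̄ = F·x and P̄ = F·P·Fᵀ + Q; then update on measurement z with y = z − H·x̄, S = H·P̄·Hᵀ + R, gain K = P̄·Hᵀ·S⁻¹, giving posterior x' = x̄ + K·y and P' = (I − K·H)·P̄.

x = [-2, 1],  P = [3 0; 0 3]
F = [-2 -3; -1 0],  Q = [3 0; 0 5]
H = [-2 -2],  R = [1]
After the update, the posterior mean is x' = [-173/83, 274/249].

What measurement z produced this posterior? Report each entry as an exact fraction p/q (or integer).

z = [2]

x̄ = F·x = [1, 2]
P̄ = F·P·Fᵀ + Q = [42 6; 6 8]
S = H·P̄·Hᵀ + R = [249]
K = P̄·Hᵀ·S⁻¹ = [-32/83; -28/249]
x' − x̄ = [-256/83, -224/249] = K·y
y = (KᵀK)⁻¹·Kᵀ·(x' − x̄) = [8]
z = y + H·x̄ = [8] + [-6] = [2]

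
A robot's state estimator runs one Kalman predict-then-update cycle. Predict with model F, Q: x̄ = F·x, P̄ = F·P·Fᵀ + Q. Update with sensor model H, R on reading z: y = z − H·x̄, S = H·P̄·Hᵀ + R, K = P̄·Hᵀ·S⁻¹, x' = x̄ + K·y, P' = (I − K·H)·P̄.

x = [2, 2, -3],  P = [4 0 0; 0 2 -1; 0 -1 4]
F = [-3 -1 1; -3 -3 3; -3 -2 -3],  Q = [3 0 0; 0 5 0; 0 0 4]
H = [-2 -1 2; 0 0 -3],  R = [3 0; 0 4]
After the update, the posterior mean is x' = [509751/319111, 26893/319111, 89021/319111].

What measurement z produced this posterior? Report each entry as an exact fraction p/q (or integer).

z = [-3, -1]

x̄ = F·x = [-11, -21, -1]
P̄ = F·P·Fᵀ + Q = [47 60 27; 60 113 9; 27 9 72]
S = H·P̄·Hᵀ + R = [580 -243; -243 652]
K = P̄·Hᵀ·S⁻¹ = [-84883/319111 -71280/319111; -146741/319111 -67905/319111; 324/319111 -105597/319111]
x' − x̄ = [4019972/319111, 6728224/319111, 408132/319111] = K·y
y = (KᵀK)⁻¹·Kᵀ·(x' − x̄) = [-44, -4]
z = y + H·x̄ = [-44, -4] + [41, 3] = [-3, -1]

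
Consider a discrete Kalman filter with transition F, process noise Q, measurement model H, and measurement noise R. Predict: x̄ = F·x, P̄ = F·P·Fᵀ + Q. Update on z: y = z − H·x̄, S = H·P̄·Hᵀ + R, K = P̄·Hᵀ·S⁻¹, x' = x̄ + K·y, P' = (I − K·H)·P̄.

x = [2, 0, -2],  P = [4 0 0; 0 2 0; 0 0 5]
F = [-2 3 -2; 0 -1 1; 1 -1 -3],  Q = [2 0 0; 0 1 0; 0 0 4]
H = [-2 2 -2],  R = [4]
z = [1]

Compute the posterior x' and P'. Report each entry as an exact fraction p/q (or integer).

x' = [-22/5, -3/20, 19/5]
P' = [2008/105 -52/105 -96/5; -52/105 311/210 9/5; -96/5 9/5 107/5]

x̄ = F·x = [0, -2, 8]
P̄ = F·P·Fᵀ + Q = [56 -16 16; -16 8 -13; 16 -13 55]
y = z − H·x̄ = [21]
S = H·P̄·Hᵀ + R = [840]
K = P̄·Hᵀ·S⁻¹ = [-22/105; 37/420; -1/5]
x' = x̄ + K·y = [-22/5, -3/20, 19/5]
P' = (I − K·H)·P̄ = [2008/105 -52/105 -96/5; -52/105 311/210 9/5; -96/5 9/5 107/5]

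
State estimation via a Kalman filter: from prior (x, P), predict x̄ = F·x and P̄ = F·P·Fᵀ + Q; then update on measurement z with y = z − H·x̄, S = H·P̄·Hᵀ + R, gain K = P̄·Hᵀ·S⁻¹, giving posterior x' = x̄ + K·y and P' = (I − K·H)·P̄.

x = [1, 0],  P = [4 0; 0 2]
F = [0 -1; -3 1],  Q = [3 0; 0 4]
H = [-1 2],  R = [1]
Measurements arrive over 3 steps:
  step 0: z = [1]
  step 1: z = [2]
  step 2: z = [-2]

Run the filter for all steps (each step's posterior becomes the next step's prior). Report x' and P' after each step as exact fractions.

step 0: x̄ = F·x = [0, -3]
step 0: P̄ = F·P·Fᵀ + Q = [5 -2; -2 42]
step 0: y = z − H·x̄ = [7]
step 0: S = H·P̄·Hᵀ + R = [182]
step 0: K = P̄·Hᵀ·S⁻¹ = [-9/182; 43/91]
step 0: x' = x̄ + K·y = [-9/26, 4/13]
step 0: P' = (I − K·H)·P̄ = [829/182 205/91; 205/91 124/91]
step 1: x̄ = F·x = [-4/13, 35/26]
step 1: P̄ = F·P·Fᵀ + Q = [397/91 491/91; 491/91 5977/182]
step 1: y = z − H·x̄ = [-1]
step 1: S = H·P̄·Hᵀ + R = [806/7]
step 1: K = P̄·Hᵀ·S⁻¹ = [45/806; 211/403]
step 1: x' = x̄ + K·y = [-293/806, 51/62]
step 1: P' = (I − K·H)·P̄ = [3227/806 818/403; 818/403 1029/806]
step 2: x̄ = F·x = [-51/62, 771/403]
step 2: P̄ = F·P·Fᵀ + Q = [3447/806 3879/806; 3879/806 11740/403]
step 2: y = z − H·x̄ = [-5359/806]
step 2: S = H·P̄·Hᵀ + R = [82657/806]
step 2: K = P̄·Hᵀ·S⁻¹ = [4311/82657; 43081/82657]
step 2: x' = x̄ + K·y = [-1256520/1074541, -3335935/2149082]
step 2: P' = (I − K·H)·P̄ = [4295709/1074541 2175876/1074541; 2175876/1074541 2735929/2149082]

step 0: x' = [-9/26, 4/13], P' = [829/182 205/91; 205/91 124/91]
step 1: x' = [-293/806, 51/62], P' = [3227/806 818/403; 818/403 1029/806]
step 2: x' = [-1256520/1074541, -3335935/2149082], P' = [4295709/1074541 2175876/1074541; 2175876/1074541 2735929/2149082]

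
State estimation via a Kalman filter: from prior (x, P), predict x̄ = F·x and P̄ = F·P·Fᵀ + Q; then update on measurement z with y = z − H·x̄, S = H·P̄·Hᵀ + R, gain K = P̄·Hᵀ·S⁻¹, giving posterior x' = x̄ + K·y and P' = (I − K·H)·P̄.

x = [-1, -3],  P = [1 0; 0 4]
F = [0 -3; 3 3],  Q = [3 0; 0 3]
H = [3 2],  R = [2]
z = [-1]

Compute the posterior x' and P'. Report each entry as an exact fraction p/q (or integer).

x' = [837/113, -1308/113]
P' = [2382/113 -3528/113; -3528/113 5280/113]

x̄ = F·x = [9, -12]
P̄ = F·P·Fᵀ + Q = [39 -36; -36 48]
y = z − H·x̄ = [-4]
S = H·P̄·Hᵀ + R = [113]
K = P̄·Hᵀ·S⁻¹ = [45/113; -12/113]
x' = x̄ + K·y = [837/113, -1308/113]
P' = (I − K·H)·P̄ = [2382/113 -3528/113; -3528/113 5280/113]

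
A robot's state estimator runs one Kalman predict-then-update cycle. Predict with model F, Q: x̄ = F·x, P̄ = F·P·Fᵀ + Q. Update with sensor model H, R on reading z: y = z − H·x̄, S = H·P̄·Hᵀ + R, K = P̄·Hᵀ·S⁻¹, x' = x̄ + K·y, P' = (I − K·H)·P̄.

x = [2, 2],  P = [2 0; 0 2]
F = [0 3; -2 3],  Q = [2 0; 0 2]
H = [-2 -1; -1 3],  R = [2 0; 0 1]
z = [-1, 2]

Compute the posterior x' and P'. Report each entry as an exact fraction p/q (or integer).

x' = [2047/6037, 4356/6037]
P' = [2262/6037 490/6037; 490/6037 736/6037]

x̄ = F·x = [6, 2]
P̄ = F·P·Fᵀ + Q = [20 18; 18 28]
y = z − H·x̄ = [13, 2]
S = H·P̄·Hᵀ + R = [182 -134; -134 165]
K = P̄·Hᵀ·S⁻¹ = [-2507/6037 -792/6037; -858/6037 1718/6037]
x' = x̄ + K·y = [2047/6037, 4356/6037]
P' = (I − K·H)·P̄ = [2262/6037 490/6037; 490/6037 736/6037]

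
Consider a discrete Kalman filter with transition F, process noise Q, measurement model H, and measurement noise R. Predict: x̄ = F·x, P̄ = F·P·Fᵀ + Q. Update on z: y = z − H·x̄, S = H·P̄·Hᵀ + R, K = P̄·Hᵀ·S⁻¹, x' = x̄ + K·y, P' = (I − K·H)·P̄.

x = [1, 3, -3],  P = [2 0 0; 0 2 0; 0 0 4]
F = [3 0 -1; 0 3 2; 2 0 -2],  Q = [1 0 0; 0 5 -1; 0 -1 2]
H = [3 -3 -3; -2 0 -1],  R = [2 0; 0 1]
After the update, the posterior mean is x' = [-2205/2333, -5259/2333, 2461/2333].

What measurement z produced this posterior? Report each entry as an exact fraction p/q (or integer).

x̄ = F·x = [6, 3, 8]
P̄ = F·P·Fᵀ + Q = [23 -8 20; -8 39 -17; 20 -17 26]
S = H·P̄·Hᵀ + R = [272 -99; -99 199]
K = P̄·Hᵀ·S⁻¹ = [33/44327 -14685/44327; -14643/44327 66/44327; 33/44327 -14685/44327]
x' − x̄ = [-16203/2333, -12258/2333, -16203/2333] = K·y
y = (KᵀK)⁻¹·Kᵀ·(x' − x̄) = [16, 21]
z = y + H·x̄ = [16, 21] + [-15, -20] = [1, 1]

z = [1, 1]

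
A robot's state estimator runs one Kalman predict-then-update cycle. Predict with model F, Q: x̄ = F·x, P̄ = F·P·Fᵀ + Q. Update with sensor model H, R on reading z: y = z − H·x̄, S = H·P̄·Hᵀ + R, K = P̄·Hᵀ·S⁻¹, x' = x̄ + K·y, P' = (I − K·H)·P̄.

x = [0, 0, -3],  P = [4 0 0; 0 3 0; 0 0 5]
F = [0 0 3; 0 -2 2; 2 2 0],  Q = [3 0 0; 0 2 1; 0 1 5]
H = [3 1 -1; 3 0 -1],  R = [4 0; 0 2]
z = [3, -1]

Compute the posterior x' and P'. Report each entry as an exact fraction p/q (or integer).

x̄ = F·x = [-9, -6, 0]
P̄ = F·P·Fᵀ + Q = [48 30 0; 30 34 -11; 0 -11 33]
y = z − H·x̄ = [36, 26]
S = H·P̄·Hᵀ + R = [705 566; 566 467]
K = P̄·Hᵀ·S⁻¹ = [-246/8879 3036/8879; 5879/8879 -5205/8879; -1870/8879 1639/8879]
x' = x̄ + K·y = [-9831/8879, 23040/8879, -24706/8879]
P' = (I − K·H)·P̄ = [31812/8879 -7056/8879 89364/8879; -7056/8879 33926/8879 -10758/8879; 89364/8879 -10758/8879 264814/8879]

x' = [-9831/8879, 23040/8879, -24706/8879]
P' = [31812/8879 -7056/8879 89364/8879; -7056/8879 33926/8879 -10758/8879; 89364/8879 -10758/8879 264814/8879]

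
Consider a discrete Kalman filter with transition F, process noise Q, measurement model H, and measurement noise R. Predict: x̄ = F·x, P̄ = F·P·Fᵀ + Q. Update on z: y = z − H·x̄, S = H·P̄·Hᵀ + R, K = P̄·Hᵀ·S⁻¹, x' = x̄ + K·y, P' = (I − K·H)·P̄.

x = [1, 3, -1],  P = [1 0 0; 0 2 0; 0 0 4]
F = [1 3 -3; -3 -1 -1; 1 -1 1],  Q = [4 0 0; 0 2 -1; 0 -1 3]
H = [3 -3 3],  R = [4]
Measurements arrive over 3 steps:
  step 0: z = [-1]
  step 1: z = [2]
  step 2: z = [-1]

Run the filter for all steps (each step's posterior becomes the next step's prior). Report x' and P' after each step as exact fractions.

step 0: x̄ = F·x = [13, -5, -3]
step 0: P̄ = F·P·Fᵀ + Q = [59 3 -17; 3 17 -6; -17 -6 10]
step 0: y = z − H·x̄ = [-46]
step 0: S = H·P̄·Hᵀ + R = [526]
step 0: K = P̄·Hᵀ·S⁻¹ = [117/526; -30/263; -3/526]
step 0: x' = x̄ + K·y = [728/263, 65/263, -720/263]
step 0: P' = (I − K·H)·P̄ = [17345/526 4299/263 -8591/526; 4299/263 2671/263 -1668/263; -8591/526 -1668/263 5251/526]
step 1: x̄ = F·x = [3083/263, -1529/263, -57/263]
step 1: P̄ = F·P·Fᵀ + Q = [138984/263 -103508/263 -36/263; -103508/263 80560/263 -455/263; -36/263 -455/263 905/263]
step 1: y = z − H·x̄ = [-13139/263]
step 1: S = H·P̄·Hᵀ + R = [3855779/263]
step 1: K = P̄·Hᵀ·S⁻¹ = [727368/3855779; -553569/3855779; 3972/3855779]
step 1: x' = x̄ + K·y = [8861135/3855779, 5239000/3855779, -1034097/3855779]
step 1: P' = (I − K·H)·P̄ = [25959624/3855779 13476820/3855779 -11512980/3855779; 13476820/3855779 15904633/3855779 1689721/3855779; -11512980/3855779 1689721/3855779 13207997/3855779]
step 2: x̄ = F·x = [27680426/3855779, -30788308/3855779, 2588038/3855779]
step 2: P̄ = F·P·Fᵀ + Q = [422920232/3855779 -312840820/3855779 -1260340/3855779; -312840820/3855779 285623286/3855779 -6032455/3855779; -1260340/3855779 -6032455/3855779 13280549/3855779]
step 2: y = z − H·x̄ = [-187026095/3855779]
step 2: S = H·P̄·Hᵀ + R = [12228872549/3855779]
step 2: K = P̄·Hᵀ·S⁻¹ = [2203502136/12228872549; -1813489683/12228872549; 54157992/12228872549]
step 2: x' = x̄ + K·y = [-19091342674/12228872549, -9683231533/12228872549, 5581188418/12228872549]
step 2: P' = (I − K·H)·P̄ = [82062782168/12228872549 44177291852/12228872549 -34947487468/12228872549; 44177291852/12228872549 52935069975/12228872549 6339791879/12228872549; -34947487468/12228872549 6339791879/12228872549 41359490003/12228872549]

step 0: x' = [728/263, 65/263, -720/263], P' = [17345/526 4299/263 -8591/526; 4299/263 2671/263 -1668/263; -8591/526 -1668/263 5251/526]
step 1: x' = [8861135/3855779, 5239000/3855779, -1034097/3855779], P' = [25959624/3855779 13476820/3855779 -11512980/3855779; 13476820/3855779 15904633/3855779 1689721/3855779; -11512980/3855779 1689721/3855779 13207997/3855779]
step 2: x' = [-19091342674/12228872549, -9683231533/12228872549, 5581188418/12228872549], P' = [82062782168/12228872549 44177291852/12228872549 -34947487468/12228872549; 44177291852/12228872549 52935069975/12228872549 6339791879/12228872549; -34947487468/12228872549 6339791879/12228872549 41359490003/12228872549]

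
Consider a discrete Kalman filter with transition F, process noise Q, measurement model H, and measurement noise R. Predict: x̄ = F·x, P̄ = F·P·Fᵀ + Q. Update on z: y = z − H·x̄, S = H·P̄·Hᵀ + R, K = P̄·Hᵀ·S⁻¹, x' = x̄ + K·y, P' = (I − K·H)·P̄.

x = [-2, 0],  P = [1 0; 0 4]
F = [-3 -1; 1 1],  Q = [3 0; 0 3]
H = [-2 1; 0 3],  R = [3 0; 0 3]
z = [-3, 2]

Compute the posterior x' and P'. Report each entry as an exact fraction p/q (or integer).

x̄ = F·x = [6, -2]
P̄ = F·P·Fᵀ + Q = [16 -7; -7 8]
y = z − H·x̄ = [11, 8]
S = H·P̄·Hᵀ + R = [103 66; 66 75]
K = P̄·Hᵀ·S⁻¹ = [-513/1123 137/1123; 22/1123 340/1123]
x' = x̄ + K·y = [2191/1123, 716/1123]
P' = (I − K·H)·P̄ = [838/1123 137/1123; 137/1123 340/1123]

x' = [2191/1123, 716/1123]
P' = [838/1123 137/1123; 137/1123 340/1123]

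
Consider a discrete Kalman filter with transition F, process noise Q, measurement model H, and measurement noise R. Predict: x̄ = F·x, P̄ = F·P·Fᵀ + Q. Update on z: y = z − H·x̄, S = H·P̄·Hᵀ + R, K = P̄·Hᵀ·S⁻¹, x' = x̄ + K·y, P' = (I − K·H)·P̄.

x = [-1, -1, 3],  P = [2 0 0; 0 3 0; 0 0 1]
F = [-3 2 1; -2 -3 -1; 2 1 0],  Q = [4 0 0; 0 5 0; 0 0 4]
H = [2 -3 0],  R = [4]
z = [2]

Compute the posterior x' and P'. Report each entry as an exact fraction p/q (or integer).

x̄ = F·x = [4, 2, -3]
P̄ = F·P·Fᵀ + Q = [35 -7 -6; -7 41 -17; -6 -17 15]
y = z − H·x̄ = [0]
S = H·P̄·Hᵀ + R = [597]
K = P̄·Hᵀ·S⁻¹ = [91/597; -137/597; 13/199]
x' = x̄ + K·y = [4, 2, -3]
P' = (I − K·H)·P̄ = [12614/597 8288/597 -2377/199; 8288/597 5708/597 -1602/199; -2377/199 -1602/199 2478/199]

x' = [4, 2, -3]
P' = [12614/597 8288/597 -2377/199; 8288/597 5708/597 -1602/199; -2377/199 -1602/199 2478/199]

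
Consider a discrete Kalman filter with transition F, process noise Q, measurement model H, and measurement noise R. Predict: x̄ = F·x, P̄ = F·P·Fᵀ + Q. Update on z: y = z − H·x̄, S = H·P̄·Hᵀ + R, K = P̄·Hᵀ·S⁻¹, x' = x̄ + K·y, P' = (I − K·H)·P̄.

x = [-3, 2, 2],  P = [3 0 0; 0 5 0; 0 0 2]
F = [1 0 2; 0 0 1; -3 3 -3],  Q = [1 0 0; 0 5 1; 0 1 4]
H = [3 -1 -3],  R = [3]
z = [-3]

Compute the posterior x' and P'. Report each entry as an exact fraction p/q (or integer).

x̄ = F·x = [1, 2, 9]
P̄ = F·P·Fᵀ + Q = [12 4 -21; 4 7 -5; -21 -5 94]
y = z − H·x̄ = [23]
S = H·P̄·Hᵀ + R = [1288]
K = P̄·Hᵀ·S⁻¹ = [95/1288; 5/322; -85/322]
x' = x̄ + K·y = [151/56, 33/14, 41/14]
P' = (I − K·H)·P̄ = [6431/1288 813/322 1313/322; 813/322 1077/161 45/161; 1313/322 45/161 684/161]

x' = [151/56, 33/14, 41/14]
P' = [6431/1288 813/322 1313/322; 813/322 1077/161 45/161; 1313/322 45/161 684/161]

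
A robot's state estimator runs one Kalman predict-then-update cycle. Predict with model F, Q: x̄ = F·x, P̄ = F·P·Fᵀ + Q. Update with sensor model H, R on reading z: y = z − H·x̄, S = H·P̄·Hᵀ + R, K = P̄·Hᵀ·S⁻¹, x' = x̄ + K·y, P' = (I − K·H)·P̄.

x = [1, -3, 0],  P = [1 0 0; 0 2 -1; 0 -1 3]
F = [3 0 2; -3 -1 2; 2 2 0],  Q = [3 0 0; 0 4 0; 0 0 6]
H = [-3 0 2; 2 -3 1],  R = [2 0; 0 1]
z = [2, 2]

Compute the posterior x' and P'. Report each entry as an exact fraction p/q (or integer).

x' = [-227326/112787, -305653/112787, -236296/112787]
P' = [301734/112787 338474/112787 422828/112787; 338474/112787 397795/112787 491624/112787; 422828/112787 491624/112787 645550/112787]

x̄ = F·x = [3, 0, -4]
P̄ = F·P·Fᵀ + Q = [24 5 2; 5 31 -14; 2 -14 18]
y = z − H·x̄ = [19, 0]
S = H·P̄·Hᵀ + R = [266 23; 23 426]
K = P̄·Hᵀ·S⁻¹ = [-29773/112787 10874/112787; -16087/112787 -24813/112787; 11308/112787 16334/112787]
x' = x̄ + K·y = [-227326/112787, -305653/112787, -236296/112787]
P' = (I − K·H)·P̄ = [301734/112787 338474/112787 422828/112787; 338474/112787 397795/112787 491624/112787; 422828/112787 491624/112787 645550/112787]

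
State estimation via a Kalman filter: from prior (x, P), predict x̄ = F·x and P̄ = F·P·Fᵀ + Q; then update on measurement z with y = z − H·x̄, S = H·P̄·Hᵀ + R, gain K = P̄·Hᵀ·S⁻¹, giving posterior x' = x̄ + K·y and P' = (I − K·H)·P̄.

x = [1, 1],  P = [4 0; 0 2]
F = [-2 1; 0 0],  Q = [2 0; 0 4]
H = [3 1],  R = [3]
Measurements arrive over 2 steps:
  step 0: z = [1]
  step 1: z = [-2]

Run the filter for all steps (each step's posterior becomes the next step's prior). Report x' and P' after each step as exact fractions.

step 0: x' = [53/187, 16/187], P' = [140/187 -240/187; -240/187 732/187]
step 1: x' = [-16386/24943, -416/24943], P' = [18382/24943 -31512/24943; -31512/24943 96780/24943]

step 0: x̄ = F·x = [-1, 0]
step 0: P̄ = F·P·Fᵀ + Q = [20 0; 0 4]
step 0: y = z − H·x̄ = [4]
step 0: S = H·P̄·Hᵀ + R = [187]
step 0: K = P̄·Hᵀ·S⁻¹ = [60/187; 4/187]
step 0: x' = x̄ + K·y = [53/187, 16/187]
step 0: P' = (I − K·H)·P̄ = [140/187 -240/187; -240/187 732/187]
step 1: x̄ = F·x = [-90/187, 0]
step 1: P̄ = F·P·Fᵀ + Q = [2626/187 0; 0 4]
step 1: y = z − H·x̄ = [-104/187]
step 1: S = H·P̄·Hᵀ + R = [24943/187]
step 1: K = P̄·Hᵀ·S⁻¹ = [7878/24943; 748/24943]
step 1: x' = x̄ + K·y = [-16386/24943, -416/24943]
step 1: P' = (I − K·H)·P̄ = [18382/24943 -31512/24943; -31512/24943 96780/24943]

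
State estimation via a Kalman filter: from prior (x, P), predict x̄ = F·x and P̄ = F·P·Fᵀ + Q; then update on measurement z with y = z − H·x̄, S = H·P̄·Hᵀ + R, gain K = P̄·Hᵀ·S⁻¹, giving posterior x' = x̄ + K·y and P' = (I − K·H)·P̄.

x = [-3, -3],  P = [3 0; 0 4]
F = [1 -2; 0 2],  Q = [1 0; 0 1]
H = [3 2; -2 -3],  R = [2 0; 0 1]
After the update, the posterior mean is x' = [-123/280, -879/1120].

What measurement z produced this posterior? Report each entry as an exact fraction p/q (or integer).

x̄ = F·x = [3, -6]
P̄ = F·P·Fᵀ + Q = [20 -16; -16 17]
S = H·P̄·Hᵀ + R = [58 -14; -14 42]
K = P̄·Hᵀ·S⁻¹ = [23/40 107/280; -61/160 -649/1120]
x' − x̄ = [-963/280, 5841/1120] = K·y
y = (KᵀK)⁻¹·Kᵀ·(x' − x̄) = [0, -9]
z = y + H·x̄ = [0, -9] + [-3, 12] = [-3, 3]

z = [-3, 3]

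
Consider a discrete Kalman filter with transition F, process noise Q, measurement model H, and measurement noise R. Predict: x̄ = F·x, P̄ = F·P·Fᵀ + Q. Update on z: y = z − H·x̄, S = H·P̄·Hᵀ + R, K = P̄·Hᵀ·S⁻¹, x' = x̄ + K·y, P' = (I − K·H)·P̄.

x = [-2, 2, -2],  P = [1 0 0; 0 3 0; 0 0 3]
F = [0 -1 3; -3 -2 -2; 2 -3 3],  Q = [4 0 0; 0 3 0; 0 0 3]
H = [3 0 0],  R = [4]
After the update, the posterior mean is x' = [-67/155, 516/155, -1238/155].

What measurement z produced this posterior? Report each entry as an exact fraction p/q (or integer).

x̄ = F·x = [-8, 6, -16]
P̄ = F·P·Fᵀ + Q = [34 -12 36; -12 36 -6; 36 -6 61]
S = H·P̄·Hᵀ + R = [310]
K = P̄·Hᵀ·S⁻¹ = [51/155; -18/155; 54/155]
x' − x̄ = [1173/155, -414/155, 1242/155] = K·y
y = (KᵀK)⁻¹·Kᵀ·(x' − x̄) = [23]
z = y + H·x̄ = [23] + [-24] = [-1]

z = [-1]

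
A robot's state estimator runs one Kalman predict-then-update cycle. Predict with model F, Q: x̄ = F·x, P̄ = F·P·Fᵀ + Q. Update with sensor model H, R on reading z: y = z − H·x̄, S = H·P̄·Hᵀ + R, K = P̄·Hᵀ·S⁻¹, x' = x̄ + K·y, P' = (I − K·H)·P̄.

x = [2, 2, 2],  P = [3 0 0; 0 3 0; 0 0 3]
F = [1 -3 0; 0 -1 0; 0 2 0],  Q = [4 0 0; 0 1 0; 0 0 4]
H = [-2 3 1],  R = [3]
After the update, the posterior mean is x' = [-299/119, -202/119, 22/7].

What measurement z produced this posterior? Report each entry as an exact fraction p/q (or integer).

x̄ = F·x = [-4, -2, 4]
P̄ = F·P·Fᵀ + Q = [34 9 -18; 9 4 -6; -18 -6 16]
S = H·P̄·Hᵀ + R = [119]
K = P̄·Hᵀ·S⁻¹ = [-59/119; -12/119; 2/7]
x' − x̄ = [177/119, 36/119, -6/7] = K·y
y = (KᵀK)⁻¹·Kᵀ·(x' − x̄) = [-3]
z = y + H·x̄ = [-3] + [6] = [3]

z = [3]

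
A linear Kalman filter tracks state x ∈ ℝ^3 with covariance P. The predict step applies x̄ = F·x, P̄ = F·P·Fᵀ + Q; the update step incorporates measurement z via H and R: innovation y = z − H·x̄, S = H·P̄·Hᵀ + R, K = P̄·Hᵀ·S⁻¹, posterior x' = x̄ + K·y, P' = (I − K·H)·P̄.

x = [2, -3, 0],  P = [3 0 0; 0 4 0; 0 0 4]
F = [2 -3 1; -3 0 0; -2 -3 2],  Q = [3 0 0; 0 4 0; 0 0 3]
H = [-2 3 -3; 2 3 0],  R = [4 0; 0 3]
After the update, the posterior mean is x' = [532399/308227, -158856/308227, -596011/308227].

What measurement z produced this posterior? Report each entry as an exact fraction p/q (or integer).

x̄ = F·x = [13, -6, 5]
P̄ = F·P·Fᵀ + Q = [55 -18 32; -18 31 18; 32 18 67]
S = H·P̄·Hᵀ + R = [1382 -295; -295 286]
K = P̄·Hᵀ·S⁻¹ = [-57840/308227 692/308227; 38265/308227 100899/308227; -25536/308227 100831/308227]
x' − x̄ = [-3474552/308227, 1690506/308227, -2137146/308227] = K·y
y = (KᵀK)⁻¹·Kᵀ·(x' − x̄) = [60, -6]
z = y + H·x̄ = [60, -6] + [-59, 8] = [1, 2]

z = [1, 2]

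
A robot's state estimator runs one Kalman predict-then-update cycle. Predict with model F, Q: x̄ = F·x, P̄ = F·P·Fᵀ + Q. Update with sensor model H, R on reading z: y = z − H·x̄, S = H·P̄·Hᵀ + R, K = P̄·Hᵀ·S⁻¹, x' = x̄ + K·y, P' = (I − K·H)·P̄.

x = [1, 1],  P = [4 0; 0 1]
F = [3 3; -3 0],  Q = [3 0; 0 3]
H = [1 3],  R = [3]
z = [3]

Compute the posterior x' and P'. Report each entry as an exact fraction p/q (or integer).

x' = [126/31, -12/31]
P' = [888/31 -306/31; -306/31 231/62]

x̄ = F·x = [6, -3]
P̄ = F·P·Fᵀ + Q = [48 -36; -36 39]
y = z − H·x̄ = [6]
S = H·P̄·Hᵀ + R = [186]
K = P̄·Hᵀ·S⁻¹ = [-10/31; 27/62]
x' = x̄ + K·y = [126/31, -12/31]
P' = (I − K·H)·P̄ = [888/31 -306/31; -306/31 231/62]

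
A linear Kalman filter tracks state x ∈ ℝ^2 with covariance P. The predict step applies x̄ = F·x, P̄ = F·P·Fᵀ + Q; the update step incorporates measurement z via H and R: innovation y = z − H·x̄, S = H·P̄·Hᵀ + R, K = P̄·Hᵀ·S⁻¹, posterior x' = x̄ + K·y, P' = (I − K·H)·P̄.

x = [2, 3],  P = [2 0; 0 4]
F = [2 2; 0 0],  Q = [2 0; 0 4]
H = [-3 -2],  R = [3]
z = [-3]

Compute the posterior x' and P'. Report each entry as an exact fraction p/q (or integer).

x̄ = F·x = [10, 0]
P̄ = F·P·Fᵀ + Q = [26 0; 0 4]
y = z − H·x̄ = [27]
S = H·P̄·Hᵀ + R = [253]
K = P̄·Hᵀ·S⁻¹ = [-78/253; -8/253]
x' = x̄ + K·y = [424/253, -216/253]
P' = (I − K·H)·P̄ = [494/253 -624/253; -624/253 948/253]

x' = [424/253, -216/253]
P' = [494/253 -624/253; -624/253 948/253]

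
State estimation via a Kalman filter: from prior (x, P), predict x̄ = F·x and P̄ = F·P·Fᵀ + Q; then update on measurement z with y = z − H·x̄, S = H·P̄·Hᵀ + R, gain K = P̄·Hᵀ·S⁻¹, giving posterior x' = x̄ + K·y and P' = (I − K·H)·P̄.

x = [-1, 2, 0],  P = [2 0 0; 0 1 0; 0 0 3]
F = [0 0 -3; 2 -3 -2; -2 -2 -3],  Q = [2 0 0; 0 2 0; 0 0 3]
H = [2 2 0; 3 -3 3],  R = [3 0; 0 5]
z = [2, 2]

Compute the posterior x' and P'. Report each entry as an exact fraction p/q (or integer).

x' = [169276/82641, -95776/82641, -204058/82641]
P' = [390295/247923 -319984/247923 -675289/247923; -319984/247923 433822/247923 719431/247923; -675289/247923 719431/247923 1462015/247923]

x̄ = F·x = [0, -8, -2]
P̄ = F·P·Fᵀ + Q = [29 18 27; 18 31 16; 27 16 42]
y = z − H·x̄ = [18, -16]
S = H·P̄·Hᵀ + R = [387 246; 246 797]
K = P̄·Hᵀ·S⁻¹ = [46874/247923 6998/82641; 75892/247923 -6875/82641; 29428/247923 13459/82641]
x' = x̄ + K·y = [169276/82641, -95776/82641, -204058/82641]
P' = (I − K·H)·P̄ = [390295/247923 -319984/247923 -675289/247923; -319984/247923 433822/247923 719431/247923; -675289/247923 719431/247923 1462015/247923]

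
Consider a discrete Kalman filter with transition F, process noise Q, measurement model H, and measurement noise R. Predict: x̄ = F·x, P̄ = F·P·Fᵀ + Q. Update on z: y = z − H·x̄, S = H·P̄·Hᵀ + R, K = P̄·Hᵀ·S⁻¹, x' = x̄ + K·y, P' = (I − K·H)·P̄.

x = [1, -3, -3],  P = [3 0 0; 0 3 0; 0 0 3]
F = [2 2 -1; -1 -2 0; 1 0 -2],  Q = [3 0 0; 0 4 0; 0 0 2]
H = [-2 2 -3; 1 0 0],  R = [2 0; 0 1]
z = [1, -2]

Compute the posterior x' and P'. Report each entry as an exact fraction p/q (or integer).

x̄ = F·x = [-1, 5, 7]
P̄ = F·P·Fᵀ + Q = [30 -18 12; -18 19 -3; 12 -3 17]
y = z − H·x̄ = [10, -1]
S = H·P̄·Hᵀ + R = [675 -132; -132 31]
K = P̄·Hᵀ·S⁻¹ = [-44/1167 314/389; 197/3501 -398/1167; -103/389 -288/389]
x' = x̄ + K·y = [-2549/1167, 20669/3501, 1981/389]
P' = (I − K·H)·P̄ = [314/389 -398/1167 -288/389; -398/1167 28676/3501 2198/389; -288/389 2198/389 1726/389]

x' = [-2549/1167, 20669/3501, 1981/389]
P' = [314/389 -398/1167 -288/389; -398/1167 28676/3501 2198/389; -288/389 2198/389 1726/389]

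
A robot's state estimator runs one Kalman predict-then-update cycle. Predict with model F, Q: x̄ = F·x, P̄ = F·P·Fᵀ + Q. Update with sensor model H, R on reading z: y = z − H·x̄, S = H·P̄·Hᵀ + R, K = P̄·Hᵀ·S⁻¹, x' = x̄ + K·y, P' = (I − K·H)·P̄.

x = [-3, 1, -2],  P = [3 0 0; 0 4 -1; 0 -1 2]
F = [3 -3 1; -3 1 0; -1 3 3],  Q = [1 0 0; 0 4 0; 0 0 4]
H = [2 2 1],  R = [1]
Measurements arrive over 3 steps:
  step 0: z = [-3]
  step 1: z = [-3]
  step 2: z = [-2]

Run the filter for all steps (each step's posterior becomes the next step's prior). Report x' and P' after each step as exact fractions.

step 0: x' = [-1133/92, 240/23, 65/92], P' = [5663/92 -982/23 -3439/92; -982/23 789/23 388/23; -3439/92 388/23 3787/92]
step 1: x' = [-39641/628, 1659555/38936, 184978/4867], P' = [313161/314 -416323/628 -105082/157; -416323/628 51676699/116808 6448102/14601; -105082/157 6448102/14601 6662468/14601]
step 2: x' = [-19395168277/538225385, 2663590581/107645077, 11086255153/538225385], P' = [940853279998/1614676155 -124243217423/322935231 -213707334059/538225385; -124243217423/322935231 82596019799/322935231 27869765915/107645077; -213707334059/538225385 27869765915/107645077 149437264701/538225385]

step 0: x̄ = F·x = [-14, 10, 0]
step 0: P̄ = F·P·Fᵀ + Q = [72 -40 -33; -40 35 18; -33 18 43]
step 0: y = z − H·x̄ = [5]
step 0: S = H·P̄·Hᵀ + R = [92]
step 0: K = P̄·Hᵀ·S⁻¹ = [31/92; 2/23; 13/92]
step 0: x' = x̄ + K·y = [-1133/92, 240/23, 65/92]
step 0: P' = (I − K·H)·P̄ = [5663/92 -982/23 -3439/92; -982/23 789/23 388/23; -3439/92 388/23 3787/92]
step 1: x̄ = F·x = [-3107/46, 4359/92, 1052/23]
step 1: P̄ = F·P·Fᵀ + Q = [31002/23 -47851/46 -29498/23; -47851/46 78059/92 25336/23; -29498/23 25336/23 35164/23]
step 1: y = z − H·x̄ = [-387/46]
step 1: S = H·P̄·Hᵀ + R = [29202/23]
step 1: K = P̄·Hᵀ·S⁻¹ = [-165/314; 33029/58404; 13420/14601]
step 1: x' = x̄ + K·y = [-39641/628, 1659555/38936, 184978/4867]
step 1: P' = (I − K·H)·P̄ = [313161/314 -416323/628 -105082/157; -416323/628 51676699/116808 6448102/14601; -105082/157 6448102/14601 6662468/14601]
step 2: x̄ = F·x = [-10872067/38936, 9032781/38936, 11875879/38936]
step 2: P̄ = F·P·Fᵀ + Q = [2182224331/116808 -1846598221/116808 -839622877/38936; -1846598221/116808 1565223427/116808 712420691/38936; -839622877/38936 712420691/38936 974660105/38936]
step 2: y = z − H·x̄ = [-8275179/38936]
step 2: S = H·P̄·Hᵀ + R = [538225385/38936]
step 2: K = P̄·Hᵀ·S⁻¹ = [-615872137/538225385; 104967499/107645077; 720255733/538225385]
step 2: x' = x̄ + K·y = [-19395168277/538225385, 2663590581/107645077, 11086255153/538225385]
step 2: P' = (I − K·H)·P̄ = [940853279998/1614676155 -124243217423/322935231 -213707334059/538225385; -124243217423/322935231 82596019799/322935231 27869765915/107645077; -213707334059/538225385 27869765915/107645077 149437264701/538225385]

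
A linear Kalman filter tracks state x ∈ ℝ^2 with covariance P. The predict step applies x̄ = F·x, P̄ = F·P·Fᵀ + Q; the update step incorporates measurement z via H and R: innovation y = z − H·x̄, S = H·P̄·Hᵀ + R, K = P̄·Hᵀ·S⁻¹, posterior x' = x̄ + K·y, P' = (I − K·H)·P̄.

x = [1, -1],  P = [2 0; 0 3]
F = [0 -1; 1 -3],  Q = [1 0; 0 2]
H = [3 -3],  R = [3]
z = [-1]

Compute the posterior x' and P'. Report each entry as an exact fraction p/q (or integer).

x' = [3/13, 8/13]
P' = [133/52 69/26; 69/26 40/13]

x̄ = F·x = [1, 4]
P̄ = F·P·Fᵀ + Q = [4 9; 9 31]
y = z − H·x̄ = [8]
S = H·P̄·Hᵀ + R = [156]
K = P̄·Hᵀ·S⁻¹ = [-5/52; -11/26]
x' = x̄ + K·y = [3/13, 8/13]
P' = (I − K·H)·P̄ = [133/52 69/26; 69/26 40/13]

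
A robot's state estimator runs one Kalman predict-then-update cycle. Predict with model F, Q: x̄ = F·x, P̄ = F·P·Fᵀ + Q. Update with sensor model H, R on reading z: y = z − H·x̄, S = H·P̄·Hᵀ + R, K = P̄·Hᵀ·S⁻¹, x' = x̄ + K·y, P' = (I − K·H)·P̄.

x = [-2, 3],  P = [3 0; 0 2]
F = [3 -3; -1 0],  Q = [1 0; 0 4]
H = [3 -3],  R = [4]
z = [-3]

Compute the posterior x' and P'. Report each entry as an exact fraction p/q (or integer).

x̄ = F·x = [-15, 2]
P̄ = F·P·Fᵀ + Q = [46 -9; -9 7]
y = z − H·x̄ = [48]
S = H·P̄·Hᵀ + R = [643]
K = P̄·Hᵀ·S⁻¹ = [165/643; -48/643]
x' = x̄ + K·y = [-1725/643, -1018/643]
P' = (I − K·H)·P̄ = [2353/643 2133/643; 2133/643 2197/643]

x' = [-1725/643, -1018/643]
P' = [2353/643 2133/643; 2133/643 2197/643]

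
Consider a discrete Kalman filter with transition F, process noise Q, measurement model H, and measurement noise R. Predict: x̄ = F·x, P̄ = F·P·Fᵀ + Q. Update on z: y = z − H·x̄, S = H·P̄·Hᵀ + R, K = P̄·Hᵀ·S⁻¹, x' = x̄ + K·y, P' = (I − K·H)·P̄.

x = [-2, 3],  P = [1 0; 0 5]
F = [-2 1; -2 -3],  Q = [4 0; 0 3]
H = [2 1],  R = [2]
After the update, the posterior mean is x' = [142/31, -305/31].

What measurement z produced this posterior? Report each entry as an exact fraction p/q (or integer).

z = [-1]

x̄ = F·x = [7, -5]
P̄ = F·P·Fᵀ + Q = [13 -11; -11 52]
S = H·P̄·Hᵀ + R = [62]
K = P̄·Hᵀ·S⁻¹ = [15/62; 15/31]
x' − x̄ = [-75/31, -150/31] = K·y
y = (KᵀK)⁻¹·Kᵀ·(x' − x̄) = [-10]
z = y + H·x̄ = [-10] + [9] = [-1]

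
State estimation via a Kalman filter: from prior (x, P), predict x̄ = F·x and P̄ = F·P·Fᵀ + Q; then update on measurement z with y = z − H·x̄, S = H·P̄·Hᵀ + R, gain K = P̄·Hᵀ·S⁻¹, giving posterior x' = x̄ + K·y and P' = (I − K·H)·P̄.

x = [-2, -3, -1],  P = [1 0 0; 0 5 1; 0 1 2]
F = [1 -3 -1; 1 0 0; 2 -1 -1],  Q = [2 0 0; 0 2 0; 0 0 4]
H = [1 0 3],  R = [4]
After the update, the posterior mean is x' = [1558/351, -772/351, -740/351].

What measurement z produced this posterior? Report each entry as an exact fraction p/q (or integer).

z = [-2]

x̄ = F·x = [8, -2, 0]
P̄ = F·P·Fᵀ + Q = [56 1 23; 1 3 2; 23 2 17]
S = H·P̄·Hᵀ + R = [351]
K = P̄·Hᵀ·S⁻¹ = [125/351; 7/351; 74/351]
x' − x̄ = [-1250/351, -70/351, -740/351] = K·y
y = (KᵀK)⁻¹·Kᵀ·(x' − x̄) = [-10]
z = y + H·x̄ = [-10] + [8] = [-2]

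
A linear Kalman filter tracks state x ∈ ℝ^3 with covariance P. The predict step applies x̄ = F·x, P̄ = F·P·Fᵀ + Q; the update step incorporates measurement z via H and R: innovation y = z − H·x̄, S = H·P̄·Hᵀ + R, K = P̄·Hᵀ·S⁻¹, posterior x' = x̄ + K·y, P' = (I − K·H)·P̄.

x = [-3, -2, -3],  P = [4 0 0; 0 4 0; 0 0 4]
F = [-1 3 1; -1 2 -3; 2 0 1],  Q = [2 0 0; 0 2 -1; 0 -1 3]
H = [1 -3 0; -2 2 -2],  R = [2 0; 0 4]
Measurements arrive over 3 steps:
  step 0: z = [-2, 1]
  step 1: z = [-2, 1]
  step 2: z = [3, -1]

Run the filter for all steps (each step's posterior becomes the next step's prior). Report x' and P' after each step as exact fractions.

step 0: x̄ = F·x = [-6, 8, -9]
step 0: P̄ = F·P·Fᵀ + Q = [46 16 -4; 16 58 -21; -4 -21 23]
step 0: y = z − H·x̄ = [28, -45]
step 0: S = H·P̄·Hᵀ + R = [474 -430; -430 520]
step 0: K = P̄·Hᵀ·S⁻¹ = [-1170/3079 -6377/15395; -1399/3079 -2054/15395; -186/3079 -1255/6158]
step 0: x' = x̄ + K·y = [6159/3079, 3946/3079, -9363/6158]
step 0: P' = (I − K·H)·P̄ = [364866/15395 125522/15395 -45318/3079; 125522/15395 46504/15395 -14982/3079; -45318/3079 -14982/3079 31591/3079]
step 1: x̄ = F·x = [1995/6158, 31555/6158, 15273/6158]
step 1: P̄ = F·P·Fᵀ + Q = [44547/3079 -77279/3079 -53993/3079; -77279/3079 1040559/15395 719406/15395; -53993/3079 719406/15395 757244/15395]
step 1: y = z − H·x̄ = [40177/3079, -11208/3079]
step 1: S = H·P̄·Hᵀ + R = [11936926/15395 -4923618/15395; -4923618/15395 3319924/15395]
step 1: K = P̄·Hᵀ·S⁻¹ = [20266833/249881015 -20999169/249881015; -15196948/49976203 -1235824/49976203; -93789764/249881015 -208303991/499762030]
step 1: x' = x̄ + K·y = [843699609/499762030, 124574783/99952406, -449911927/499762030]
step 1: P' = (I − K·H)·P̄ = [870785301/249881015 55350109/49976203 -552036418/249881015; 55350109/49976203 28581335/49976203 -24297126/49976203; -552036418/249881015 -24297126/49976203 638854779/249881015]
step 2: x̄ = F·x = [575010209/499762030, 875892001/249881015, 1237487291/499762030]
step 2: P̄ = F·P·Fᵀ + Q = [2010217971/249881015 -1825765137/249881015 -358705861/249881015; -1825765137/249881015 4730473914/249881015 820269892/249881015; -358705861/249881015 820269892/249881015 2663493356/249881015]
step 2: y = z − H·x̄ = [6179627887/499762030, -189167517/249881015]
step 2: S = H·P̄·Hᵀ + R = [56038836049/249881015 -41370369448/249881015; -41370369448/249881015 43790580096/249881015]
step 2: K = P̄·Hᵀ·S⁻¹ = [10047298339/185704801900 -160004040769/1485638415200; -56727893683/185704801900 -39544557107/1485638415200; -61603895841/185704801900 -566320887889/1485638415200]
step 2: x' = x̄ + K·y = [2824346038983/1485638415200, -374137047451/1485638415200, -1986536534777/1485638415200]
step 2: P' = (I − K·H)·P̄ = [2544943187711/742819207600 821521600333/742819207600 -1563417546609/742819207600; 821521600333/742819207600 425114916599/742819207600 -356862126627/742819207600; -1563417546609/742819207600 -356862126627/742819207600 1772876307871/742819207600]

step 0: x' = [6159/3079, 3946/3079, -9363/6158], P' = [364866/15395 125522/15395 -45318/3079; 125522/15395 46504/15395 -14982/3079; -45318/3079 -14982/3079 31591/3079]
step 1: x' = [843699609/499762030, 124574783/99952406, -449911927/499762030], P' = [870785301/249881015 55350109/49976203 -552036418/249881015; 55350109/49976203 28581335/49976203 -24297126/49976203; -552036418/249881015 -24297126/49976203 638854779/249881015]
step 2: x' = [2824346038983/1485638415200, -374137047451/1485638415200, -1986536534777/1485638415200], P' = [2544943187711/742819207600 821521600333/742819207600 -1563417546609/742819207600; 821521600333/742819207600 425114916599/742819207600 -356862126627/742819207600; -1563417546609/742819207600 -356862126627/742819207600 1772876307871/742819207600]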